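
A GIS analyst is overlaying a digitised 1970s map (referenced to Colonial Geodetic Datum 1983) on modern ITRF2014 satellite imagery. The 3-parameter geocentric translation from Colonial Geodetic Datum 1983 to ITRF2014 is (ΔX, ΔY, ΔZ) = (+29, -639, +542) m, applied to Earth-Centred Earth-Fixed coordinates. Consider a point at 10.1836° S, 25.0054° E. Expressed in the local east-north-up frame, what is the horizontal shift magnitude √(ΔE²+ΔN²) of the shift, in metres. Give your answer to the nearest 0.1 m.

The local east axis at (φ, λ) is (−sin λ, cos λ, 0), so ΔE = −sin(25.0054°)·29 + cos(25.0054°)·(-639) = -591.36 m.
The local north axis is (−sin φ cos λ, −sin φ sin λ, cos φ), giving ΔN = 4.647 − 47.756 + 533.461 = 490.35 m.
Horizontal magnitude = √(ΔE² + ΔN²) = √((-591.36)² + 490.35²) = 768.22 m.

768.2 m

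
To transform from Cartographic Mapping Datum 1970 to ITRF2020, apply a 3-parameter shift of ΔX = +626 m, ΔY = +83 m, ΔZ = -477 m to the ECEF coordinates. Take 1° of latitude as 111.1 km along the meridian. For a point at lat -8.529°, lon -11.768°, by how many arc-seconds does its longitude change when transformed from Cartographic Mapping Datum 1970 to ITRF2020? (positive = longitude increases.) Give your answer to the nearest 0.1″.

Δλ = 6.8″

sin φ = -0.148310, cos φ = 0.988941, sin λ = -0.203949, cos λ = 0.978981.
East component: ΔE = −sin λ·ΔX + cos λ·ΔY = −(-0.203949)(626) + (0.978981)(83) = 208.93 m.
1° of latitude spans 111100 m; at latitude φ, 1° of longitude spans that × cos φ = 109871.3 m, so Δλ = 208.93 / 109871.3 × 3600 = 6.846″.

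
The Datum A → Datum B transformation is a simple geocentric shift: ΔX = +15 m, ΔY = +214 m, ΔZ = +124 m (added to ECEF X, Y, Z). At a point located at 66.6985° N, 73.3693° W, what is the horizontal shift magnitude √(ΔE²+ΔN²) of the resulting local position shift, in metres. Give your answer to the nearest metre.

The local east axis at (φ, λ) is (−sin λ, cos λ, 0), so ΔE = −sin(-73.3693°)·15 + cos(-73.3693°)·214 = 75.62 m.
The local north axis is (−sin φ cos λ, −sin φ sin λ, cos φ), giving ΔN = -3.943 + 188.324 + 49.051 = 233.43 m.
Horizontal magnitude = √(ΔE² + ΔN²) = √(75.62² + 233.43²) = 245.37 m.

245 m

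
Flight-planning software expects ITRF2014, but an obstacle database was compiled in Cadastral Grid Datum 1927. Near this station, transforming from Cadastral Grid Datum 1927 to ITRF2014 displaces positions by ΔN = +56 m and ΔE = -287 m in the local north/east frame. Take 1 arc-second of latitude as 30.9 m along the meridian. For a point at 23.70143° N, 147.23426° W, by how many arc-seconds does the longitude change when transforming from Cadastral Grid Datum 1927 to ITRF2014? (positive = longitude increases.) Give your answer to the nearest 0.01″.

Δλ = -10.14″

At latitude 23.70143°, cos φ = 0.915653.
1″ of longitude at this latitude = 30.90 × cos φ = 28.2937 m, so Δλ = -287.0 / 28.2937 = -10.144″.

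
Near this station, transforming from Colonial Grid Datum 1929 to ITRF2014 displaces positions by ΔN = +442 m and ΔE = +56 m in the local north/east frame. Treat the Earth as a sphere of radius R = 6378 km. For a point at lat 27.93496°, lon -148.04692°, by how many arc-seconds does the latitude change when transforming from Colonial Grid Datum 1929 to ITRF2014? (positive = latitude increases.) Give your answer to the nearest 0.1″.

Δφ = 14.3″

On a sphere of radius R, 1 rad of latitude = R, so Δφ = ΔN / R = 442.0 / 6378000 = 6.9301e-05 rad = 14.294″.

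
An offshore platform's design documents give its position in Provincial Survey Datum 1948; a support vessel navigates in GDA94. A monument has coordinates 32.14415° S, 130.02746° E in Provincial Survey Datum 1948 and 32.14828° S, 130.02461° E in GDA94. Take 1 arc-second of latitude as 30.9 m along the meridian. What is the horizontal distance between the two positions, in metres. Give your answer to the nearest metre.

532 m

Δφ = -32.14828° − -32.14415° = -0.00413°; Δλ = 130.02461° − 130.02746° = -0.00285°.
1° of latitude = 3600 × 30.90 = 111240 m.
ΔN = Δφ × 111240 = -459.4 m; ΔE = Δλ × 111240 × cos(-32.14415°) = -0.00285 × 111240 × 0.846712 = -268.4 m.
Distance = √(ΔE² + ΔN²) = √((-268.4)² + (-459.4)²) = 532.1 m.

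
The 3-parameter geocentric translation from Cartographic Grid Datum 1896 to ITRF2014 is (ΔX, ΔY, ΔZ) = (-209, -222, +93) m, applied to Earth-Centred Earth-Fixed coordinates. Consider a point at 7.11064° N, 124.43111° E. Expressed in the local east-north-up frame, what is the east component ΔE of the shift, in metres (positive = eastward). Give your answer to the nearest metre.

At φ = 7.11064°, λ = 124.43111°: sin φ = 0.123786, cos φ = 0.992309, sin λ = 0.824807, cos λ = -0.565415.
ΔE = −sin λ·ΔX + cos λ·ΔY = −(0.824807)·(-209) + (-0.565415)·(-222) = 297.91 m.

ΔE = 298 m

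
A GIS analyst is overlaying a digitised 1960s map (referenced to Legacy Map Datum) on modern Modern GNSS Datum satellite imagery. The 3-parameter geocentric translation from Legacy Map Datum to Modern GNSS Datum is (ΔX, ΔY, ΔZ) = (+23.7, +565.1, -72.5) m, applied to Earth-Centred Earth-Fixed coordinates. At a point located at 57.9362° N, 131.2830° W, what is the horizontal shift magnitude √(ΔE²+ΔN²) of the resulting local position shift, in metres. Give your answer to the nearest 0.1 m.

The local east axis at (φ, λ) is (−sin λ, cos λ, 0), so ΔE = −sin(-131.2830°)·23.7 + cos(-131.2830°)·565.1 = -355.03 m.
The local north axis is (−sin φ cos λ, −sin φ sin λ, cos φ), giving ΔN = 13.251 + 359.873 − 38.488 = 334.64 m.
Horizontal magnitude = √(ΔE² + ΔN²) = √((-355.03)² + 334.64²) = 487.88 m.

487.9 m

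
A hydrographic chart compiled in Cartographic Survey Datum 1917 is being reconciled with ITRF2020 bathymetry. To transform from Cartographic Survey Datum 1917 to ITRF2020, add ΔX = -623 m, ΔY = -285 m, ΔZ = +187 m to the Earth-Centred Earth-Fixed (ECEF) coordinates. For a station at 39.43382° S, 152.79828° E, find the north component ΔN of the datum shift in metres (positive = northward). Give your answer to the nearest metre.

The local north axis is (−sin φ cos λ, −sin φ sin λ, cos φ), giving ΔN = 351.955 − 82.752 + 144.431 = 413.63 m.

ΔN = 414 m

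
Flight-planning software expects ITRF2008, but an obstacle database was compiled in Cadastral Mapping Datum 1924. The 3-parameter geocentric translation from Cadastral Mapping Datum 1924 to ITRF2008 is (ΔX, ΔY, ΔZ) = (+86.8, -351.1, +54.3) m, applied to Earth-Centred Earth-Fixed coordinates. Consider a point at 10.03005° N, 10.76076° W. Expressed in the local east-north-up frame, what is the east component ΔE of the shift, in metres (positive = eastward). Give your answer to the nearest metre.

ΔE = -329 m

At φ = 10.03005°, λ = -10.76076°: sin φ = 0.174165, cos φ = 0.984717, sin λ = -0.186709, cos λ = 0.982415.
ΔE = −sin λ·ΔX + cos λ·ΔY = −(-0.186709)·(86.8) + (0.982415)·(-351.1) = -328.72 m.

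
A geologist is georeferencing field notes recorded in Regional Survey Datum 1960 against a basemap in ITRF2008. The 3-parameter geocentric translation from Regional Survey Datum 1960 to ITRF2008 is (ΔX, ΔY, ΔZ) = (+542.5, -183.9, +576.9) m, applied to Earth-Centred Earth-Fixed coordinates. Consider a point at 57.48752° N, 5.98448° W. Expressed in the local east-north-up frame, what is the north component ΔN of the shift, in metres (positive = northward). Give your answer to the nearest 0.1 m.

The local north axis is (−sin φ cos λ, −sin φ sin λ, cos φ), giving ΔN = -454.983 − 16.168 + 310.074 = -161.08 m.

ΔN = -161.1 m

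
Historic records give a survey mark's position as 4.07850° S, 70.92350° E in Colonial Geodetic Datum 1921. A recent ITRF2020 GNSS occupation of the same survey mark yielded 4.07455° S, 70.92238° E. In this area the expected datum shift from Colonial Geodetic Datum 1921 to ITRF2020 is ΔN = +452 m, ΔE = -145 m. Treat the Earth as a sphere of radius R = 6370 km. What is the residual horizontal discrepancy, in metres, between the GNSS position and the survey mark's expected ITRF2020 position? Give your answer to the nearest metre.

24 m

Observed coordinate differences: Δφ = +0.00395°, Δλ = -0.00112°.
Converting to metres (1° lat = 111177 m, cos φ = 0.997468): observed ΔN = 439.2 m, observed ΔE = -124.2 m.
Subtracting the expected shift leaves a residual of 439.2 − (452) = -12.8 m north and -124.2 − (-145) = 20.8 m east.
Residual distance = √((-12.8)² + 20.8²) = 24.4 m.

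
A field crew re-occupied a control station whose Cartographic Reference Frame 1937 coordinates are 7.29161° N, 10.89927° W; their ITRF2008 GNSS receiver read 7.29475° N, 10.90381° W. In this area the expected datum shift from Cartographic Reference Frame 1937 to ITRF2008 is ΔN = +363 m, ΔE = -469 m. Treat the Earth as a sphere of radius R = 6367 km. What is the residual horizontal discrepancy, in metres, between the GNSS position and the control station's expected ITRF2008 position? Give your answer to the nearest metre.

34 m

Observed coordinate differences: Δφ = +0.00314°, Δλ = -0.00454°.
Converting to metres (1° lat = 111125 m, cos φ = 0.991913): observed ΔN = 348.9 m, observed ΔE = -500.4 m.
Subtracting the expected shift leaves a residual of 348.9 − (363) = -14.1 m north and -500.4 − (-469) = -31.4 m east.
Residual distance = √((-14.1)² + (-31.4)²) = 34.4 m.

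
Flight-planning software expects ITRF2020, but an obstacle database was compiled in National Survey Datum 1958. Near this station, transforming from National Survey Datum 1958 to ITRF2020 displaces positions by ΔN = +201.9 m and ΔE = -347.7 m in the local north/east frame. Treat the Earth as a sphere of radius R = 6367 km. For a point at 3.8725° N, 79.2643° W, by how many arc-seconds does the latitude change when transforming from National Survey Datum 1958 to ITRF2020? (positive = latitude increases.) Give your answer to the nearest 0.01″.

Δφ = 6.54″

On a sphere of radius R, 1 rad of latitude = R, so Δφ = ΔN / R = 201.9 / 6367000 = 3.1710e-05 rad = 6.541″.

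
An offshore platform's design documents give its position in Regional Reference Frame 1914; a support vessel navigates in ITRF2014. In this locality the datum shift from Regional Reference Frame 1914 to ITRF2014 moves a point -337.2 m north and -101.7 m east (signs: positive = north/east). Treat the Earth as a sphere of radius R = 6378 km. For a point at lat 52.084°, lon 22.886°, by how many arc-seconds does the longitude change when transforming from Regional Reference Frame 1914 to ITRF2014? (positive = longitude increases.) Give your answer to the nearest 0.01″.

Δλ = -5.35″

At latitude 52.084°, cos φ = 0.614506.
One radian of longitude at latitude φ spans R cos φ, so Δλ = ΔE / (R cos φ) = -101.7 / (6378000 × 0.614506) = -2.5948e-05 rad = -5.352″.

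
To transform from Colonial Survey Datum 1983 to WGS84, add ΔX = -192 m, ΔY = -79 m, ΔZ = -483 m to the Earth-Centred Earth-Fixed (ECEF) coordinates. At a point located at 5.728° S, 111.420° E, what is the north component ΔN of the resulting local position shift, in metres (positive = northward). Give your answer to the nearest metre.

ΔN = -481 m

At φ = -5.728°, λ = 111.420°: sin φ = -0.099806, cos φ = 0.995007, sin λ = 0.930928, cos λ = -0.365202.
ΔN = −sin φ cos λ·ΔX − sin φ sin λ·ΔY + cos φ·ΔZ = −(-0.099806)(-0.365202)(-192) − (-0.099806)(0.930928)(-79) + (0.995007)(-483) = -480.93 m.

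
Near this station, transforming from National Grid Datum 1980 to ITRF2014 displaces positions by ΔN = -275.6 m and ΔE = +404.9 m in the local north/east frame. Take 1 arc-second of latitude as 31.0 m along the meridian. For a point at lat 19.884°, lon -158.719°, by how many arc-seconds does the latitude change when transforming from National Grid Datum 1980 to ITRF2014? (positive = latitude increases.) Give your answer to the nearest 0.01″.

1″ of latitude = 31.00 m, so Δφ = -275.6 / 31.00 = -8.890″.

Δφ = -8.89″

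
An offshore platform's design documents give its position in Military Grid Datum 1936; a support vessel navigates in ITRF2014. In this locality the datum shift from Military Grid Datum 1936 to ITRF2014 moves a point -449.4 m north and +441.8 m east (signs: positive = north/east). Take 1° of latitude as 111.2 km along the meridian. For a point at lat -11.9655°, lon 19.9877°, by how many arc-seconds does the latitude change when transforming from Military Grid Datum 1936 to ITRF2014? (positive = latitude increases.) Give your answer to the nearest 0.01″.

1° of latitude = 111.2 km, so Δφ = -449.4 / 111200 = -0.0040414° = -14.549″.

Δφ = -14.55″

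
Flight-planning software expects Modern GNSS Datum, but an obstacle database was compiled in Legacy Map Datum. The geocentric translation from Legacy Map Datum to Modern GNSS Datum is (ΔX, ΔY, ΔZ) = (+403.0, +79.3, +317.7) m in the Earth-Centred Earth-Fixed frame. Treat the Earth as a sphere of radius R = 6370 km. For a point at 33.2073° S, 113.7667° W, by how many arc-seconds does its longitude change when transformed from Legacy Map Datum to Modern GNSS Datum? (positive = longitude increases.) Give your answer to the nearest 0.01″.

sin φ = -0.547670, cos φ = 0.836695, sin λ = -0.915194, cos λ = -0.403013.
East component: ΔE = −sin λ·ΔX + cos λ·ΔY = −(-0.915194)(403.0) + (-0.403013)(79.3) = 336.86 m.
1° of latitude spans πR/180 = 111177 m; at latitude φ, 1° of longitude spans that × cos φ = 93021.6 m, so Δλ = 336.86 / 93021.6 × 3600 = 13.037″.

Δλ = 13.04″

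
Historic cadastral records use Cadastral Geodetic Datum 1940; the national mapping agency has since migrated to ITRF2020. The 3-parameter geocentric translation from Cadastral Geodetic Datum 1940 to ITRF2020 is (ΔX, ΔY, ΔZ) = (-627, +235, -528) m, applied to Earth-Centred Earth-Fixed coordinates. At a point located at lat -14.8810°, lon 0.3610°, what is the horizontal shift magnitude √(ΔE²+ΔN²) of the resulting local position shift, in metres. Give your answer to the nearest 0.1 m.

712.2 m

The local east axis at (φ, λ) is (−sin λ, cos λ, 0), so ΔE = −sin(0.3610°)·(-627) + cos(0.3610°)·235 = 238.95 m.
The local north axis is (−sin φ cos λ, −sin φ sin λ, cos φ), giving ΔN = -161.018 + 0.380 − 510.292 = -670.93 m.
Horizontal magnitude = √(ΔE² + ΔN²) = √(238.95² + (-670.93)²) = 712.21 m.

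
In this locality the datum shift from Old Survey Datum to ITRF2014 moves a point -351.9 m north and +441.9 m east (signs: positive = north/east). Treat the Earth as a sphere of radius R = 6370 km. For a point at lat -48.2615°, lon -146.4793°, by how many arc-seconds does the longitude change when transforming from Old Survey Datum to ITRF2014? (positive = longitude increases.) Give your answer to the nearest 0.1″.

At latitude -48.2615°, cos φ = 0.665732.
One radian of longitude at latitude φ spans R cos φ, so Δλ = ΔE / (R cos φ) = 441.9 / (6370000 × 0.665732) = 1.0420e-04 rad = 21.494″.

Δλ = 21.5″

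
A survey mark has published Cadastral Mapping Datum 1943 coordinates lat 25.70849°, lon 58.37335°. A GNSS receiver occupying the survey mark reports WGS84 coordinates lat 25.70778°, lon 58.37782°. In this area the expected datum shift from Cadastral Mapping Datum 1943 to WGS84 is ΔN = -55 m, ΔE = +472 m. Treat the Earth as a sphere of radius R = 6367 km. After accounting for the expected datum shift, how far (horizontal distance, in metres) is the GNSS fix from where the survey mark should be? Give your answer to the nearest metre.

34 m

Observed coordinate differences: Δφ = -0.00071°, Δλ = +0.00447°.
Converting to metres (1° lat = 111125 m, cos φ = 0.901013): observed ΔN = -78.9 m, observed ΔE = 447.6 m.
Subtracting the expected shift leaves a residual of -78.9 − (-55) = -23.9 m north and 447.6 − (472) = -24.4 m east.
Residual distance = √((-23.9)² + (-24.4)²) = 34.2 m.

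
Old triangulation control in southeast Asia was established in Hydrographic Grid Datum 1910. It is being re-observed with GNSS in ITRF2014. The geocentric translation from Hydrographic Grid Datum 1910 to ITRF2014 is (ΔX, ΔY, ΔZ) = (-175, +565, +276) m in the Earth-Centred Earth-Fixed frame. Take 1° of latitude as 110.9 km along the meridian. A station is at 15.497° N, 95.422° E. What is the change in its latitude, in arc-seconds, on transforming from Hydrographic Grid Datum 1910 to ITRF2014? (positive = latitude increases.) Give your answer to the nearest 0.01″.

sin φ = 0.267188, cos φ = 0.963644, sin λ = 0.995526, cos λ = -0.094491.
North component: ΔN = −sin φ cos λ·ΔX − sin φ sin λ·ΔY + cos φ·ΔZ = −(0.267188)(-0.094491)(-175) − (0.267188)(0.995526)(565) + (0.963644)(276) = 111.26 m.
1° of latitude spans 110900 m, so Δφ = 111.26 / 110900 × 3600 = 3.612″.

Δφ = 3.61″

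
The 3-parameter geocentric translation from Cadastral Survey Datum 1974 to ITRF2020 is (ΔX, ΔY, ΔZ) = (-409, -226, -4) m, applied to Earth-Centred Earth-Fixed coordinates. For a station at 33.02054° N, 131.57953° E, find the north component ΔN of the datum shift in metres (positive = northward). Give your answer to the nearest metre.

At φ = 33.02054°, λ = 131.57953°: sin φ = 0.544940, cos φ = 0.838475, sin λ = 0.748035, cos λ = -0.663659.
ΔN = −sin φ cos λ·ΔX − sin φ sin λ·ΔY + cos φ·ΔZ = −(0.544940)(-0.663659)(-409) − (0.544940)(0.748035)(-226) + (0.838475)(-4) = -59.15 m.

ΔN = -59 m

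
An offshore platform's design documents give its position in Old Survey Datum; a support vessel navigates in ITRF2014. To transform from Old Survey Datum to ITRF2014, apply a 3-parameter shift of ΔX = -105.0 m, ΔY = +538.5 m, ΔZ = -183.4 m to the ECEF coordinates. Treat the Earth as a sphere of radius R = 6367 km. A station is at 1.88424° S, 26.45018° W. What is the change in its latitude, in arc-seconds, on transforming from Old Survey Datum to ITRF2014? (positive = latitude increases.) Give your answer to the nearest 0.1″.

sin φ = -0.032880, cos φ = 0.999459, sin λ = -0.445419, cos λ = 0.895322.
North component: ΔN = −sin φ cos λ·ΔX − sin φ sin λ·ΔY + cos φ·ΔZ = −(-0.032880)(0.895322)(-105.0) − (-0.032880)(-0.445419)(538.5) + (0.999459)(-183.4) = -194.28 m.
1° of latitude spans πR/180 = 111125 m, so Δφ = -194.28 / 111125 × 3600 = -6.294″.

Δφ = -6.3″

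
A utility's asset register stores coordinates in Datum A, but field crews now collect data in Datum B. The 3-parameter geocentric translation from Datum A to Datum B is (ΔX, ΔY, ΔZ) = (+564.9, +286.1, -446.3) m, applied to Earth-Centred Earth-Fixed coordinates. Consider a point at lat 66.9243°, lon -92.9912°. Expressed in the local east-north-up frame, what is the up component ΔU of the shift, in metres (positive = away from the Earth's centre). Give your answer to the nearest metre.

The local up (radial) axis is (cos φ cos λ, cos φ sin λ, sin φ), giving ΔU = -11.554 − 111.983 − 410.591 = -534.13 m.

ΔU = -534 m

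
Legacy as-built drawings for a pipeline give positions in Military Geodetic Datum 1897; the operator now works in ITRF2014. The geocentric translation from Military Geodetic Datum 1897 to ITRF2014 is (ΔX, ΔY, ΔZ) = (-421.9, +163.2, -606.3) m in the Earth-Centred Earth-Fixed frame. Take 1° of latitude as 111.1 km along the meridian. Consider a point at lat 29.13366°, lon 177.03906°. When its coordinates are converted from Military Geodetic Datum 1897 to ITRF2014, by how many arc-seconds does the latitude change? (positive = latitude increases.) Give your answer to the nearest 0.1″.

sin φ = 0.486849, cos φ = 0.873486, sin λ = 0.051655, cos λ = -0.998665.
North component: ΔN = −sin φ cos λ·ΔX − sin φ sin λ·ΔY + cos φ·ΔZ = −(0.486849)(-0.998665)(-421.9) − (0.486849)(0.051655)(163.2) + (0.873486)(-606.3) = -738.83 m.
1° of latitude spans 111100 m, so Δφ = -738.83 / 111100 × 3600 = -23.940″.

Δφ = -23.9″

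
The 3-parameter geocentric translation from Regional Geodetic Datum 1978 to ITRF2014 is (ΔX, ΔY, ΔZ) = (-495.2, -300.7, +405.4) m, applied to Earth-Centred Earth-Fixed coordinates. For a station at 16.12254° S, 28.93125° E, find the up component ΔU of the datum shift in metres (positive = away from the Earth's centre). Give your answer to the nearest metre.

ΔU = -669 m

The local up (radial) axis is (cos φ cos λ, cos φ sin λ, sin φ), giving ΔU = -416.354 − 139.745 − 112.577 = -668.68 m.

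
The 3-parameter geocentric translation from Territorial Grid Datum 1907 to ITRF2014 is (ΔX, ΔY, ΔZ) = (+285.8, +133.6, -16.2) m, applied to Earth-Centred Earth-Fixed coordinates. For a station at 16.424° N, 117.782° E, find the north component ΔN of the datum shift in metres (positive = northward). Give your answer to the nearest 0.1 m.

The local north axis is (−sin φ cos λ, −sin φ sin λ, cos φ), giving ΔN = 37.665 − 33.420 − 15.539 = -11.29 m.

ΔN = -11.3 m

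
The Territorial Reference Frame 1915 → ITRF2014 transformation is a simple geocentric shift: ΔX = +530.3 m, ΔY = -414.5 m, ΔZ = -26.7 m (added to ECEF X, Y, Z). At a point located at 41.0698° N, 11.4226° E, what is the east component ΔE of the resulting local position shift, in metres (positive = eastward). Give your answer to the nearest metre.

The local east axis at (φ, λ) is (−sin λ, cos λ, 0), so ΔE = −sin(11.4226°)·530.3 + cos(11.4226°)·(-414.5) = -511.31 m.

ΔE = -511 m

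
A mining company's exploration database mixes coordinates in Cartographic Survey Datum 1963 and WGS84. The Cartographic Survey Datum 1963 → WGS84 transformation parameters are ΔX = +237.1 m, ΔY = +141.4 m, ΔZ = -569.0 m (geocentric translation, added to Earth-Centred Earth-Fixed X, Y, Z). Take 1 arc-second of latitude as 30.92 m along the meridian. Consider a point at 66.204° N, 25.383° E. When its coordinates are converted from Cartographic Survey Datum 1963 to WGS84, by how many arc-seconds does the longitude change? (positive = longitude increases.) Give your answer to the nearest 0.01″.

Δλ = 2.09″

sin φ = 0.914988, cos φ = 0.403481, sin λ = 0.428667, cos λ = 0.903463.
East component: ΔE = −sin λ·ΔX + cos λ·ΔY = −(0.428667)(237.1) + (0.903463)(141.4) = 26.11 m.
1° of latitude spans 3600 × 30.92 = 111312 m; at latitude φ, 1° of longitude spans that × cos φ = 44912.3 m, so Δλ = 26.11 / 44912.3 × 3600 = 2.093″.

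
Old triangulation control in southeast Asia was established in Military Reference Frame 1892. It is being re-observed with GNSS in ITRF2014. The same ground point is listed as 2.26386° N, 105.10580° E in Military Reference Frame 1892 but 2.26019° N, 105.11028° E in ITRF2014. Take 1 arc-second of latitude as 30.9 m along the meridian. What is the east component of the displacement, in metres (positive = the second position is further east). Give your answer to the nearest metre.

ΔE = 498 m

Δφ = 2.26019° − 2.26386° = -0.00367°; Δλ = 105.11028° − 105.10580° = +0.00448°.
1° of latitude = 3600 × 30.90 = 111240 m.
ΔN = Δφ × 111240 = -408.3 m; ΔE = Δλ × 111240 × cos(2.26386°) = +0.00448 × 111240 × 0.999220 = 498.0 m.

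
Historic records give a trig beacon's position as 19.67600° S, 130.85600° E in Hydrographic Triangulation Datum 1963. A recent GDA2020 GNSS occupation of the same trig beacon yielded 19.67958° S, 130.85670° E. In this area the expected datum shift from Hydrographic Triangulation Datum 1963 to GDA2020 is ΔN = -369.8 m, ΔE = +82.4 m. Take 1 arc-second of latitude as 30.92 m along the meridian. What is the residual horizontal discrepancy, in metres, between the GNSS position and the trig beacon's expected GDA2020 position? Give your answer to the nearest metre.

Observed coordinate differences: Δφ = -0.00358°, Δλ = +0.00070°.
Converting to metres (1° lat = 111312 m, cos φ = 0.941612): observed ΔN = -398.5 m, observed ΔE = 73.4 m.
Subtracting the expected shift leaves a residual of -398.5 − (-369.8) = -28.7 m north and 73.4 − (82.4) = -9.0 m east.
Residual distance = √((-28.7)² + (-9.0)²) = 30.1 m.

30 m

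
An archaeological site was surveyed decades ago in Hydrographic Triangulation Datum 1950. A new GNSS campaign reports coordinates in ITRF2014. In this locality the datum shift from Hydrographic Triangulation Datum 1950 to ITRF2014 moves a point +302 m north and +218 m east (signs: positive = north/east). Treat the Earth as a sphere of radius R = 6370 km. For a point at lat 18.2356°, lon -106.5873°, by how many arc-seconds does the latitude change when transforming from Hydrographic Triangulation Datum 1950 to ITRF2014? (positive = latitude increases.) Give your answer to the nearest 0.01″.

Δφ = 9.78″

On a sphere of radius R, 1 rad of latitude = R, so Δφ = ΔN / R = 302.0 / 6370000 = 4.7410e-05 rad = 9.779″.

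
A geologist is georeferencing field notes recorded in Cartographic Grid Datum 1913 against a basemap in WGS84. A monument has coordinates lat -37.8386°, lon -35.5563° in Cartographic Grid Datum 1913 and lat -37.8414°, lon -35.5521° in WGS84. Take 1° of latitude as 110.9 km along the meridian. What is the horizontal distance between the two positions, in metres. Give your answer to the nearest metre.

481 m

Δφ = -37.8414° − -37.8386° = -0.0028°; Δλ = -35.5521° − -35.5563° = +0.0042°.
ΔN = Δφ × 110900 = -310.5 m; ΔE = Δλ × 110900 × cos(-37.8386°) = +0.0042 × 110900 × 0.789742 = 367.8 m.
Distance = √(ΔE² + ΔN²) = √(367.8² + (-310.5)²) = 481.4 m.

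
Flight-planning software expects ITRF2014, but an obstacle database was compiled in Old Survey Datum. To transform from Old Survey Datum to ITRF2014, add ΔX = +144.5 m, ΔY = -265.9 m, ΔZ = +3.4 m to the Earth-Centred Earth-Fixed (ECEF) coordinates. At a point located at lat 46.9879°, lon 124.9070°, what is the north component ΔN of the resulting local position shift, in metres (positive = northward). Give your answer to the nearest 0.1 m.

The local north axis is (−sin φ cos λ, −sin φ sin λ, cos φ), giving ΔN = 60.463 + 159.447 + 2.319 = 222.23 m.

ΔN = 222.2 m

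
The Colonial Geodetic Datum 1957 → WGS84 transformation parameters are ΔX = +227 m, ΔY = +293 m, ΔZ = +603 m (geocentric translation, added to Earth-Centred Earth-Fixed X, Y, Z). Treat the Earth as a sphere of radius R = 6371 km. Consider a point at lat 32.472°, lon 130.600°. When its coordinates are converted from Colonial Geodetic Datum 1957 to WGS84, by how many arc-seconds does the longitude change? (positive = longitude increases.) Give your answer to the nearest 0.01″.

sin φ = 0.536887, cos φ = 0.843654, sin λ = 0.759271, cos λ = -0.650774.
East component: ΔE = −sin λ·ΔX + cos λ·ΔY = −(0.759271)(227) + (-0.650774)(293) = -363.03 m.
1° of latitude spans πR/180 = 111195 m; at latitude φ, 1° of longitude spans that × cos φ = 93810.0 m, so Δλ = -363.03 / 93810.0 × 3600 = -13.931″.

Δλ = -13.93″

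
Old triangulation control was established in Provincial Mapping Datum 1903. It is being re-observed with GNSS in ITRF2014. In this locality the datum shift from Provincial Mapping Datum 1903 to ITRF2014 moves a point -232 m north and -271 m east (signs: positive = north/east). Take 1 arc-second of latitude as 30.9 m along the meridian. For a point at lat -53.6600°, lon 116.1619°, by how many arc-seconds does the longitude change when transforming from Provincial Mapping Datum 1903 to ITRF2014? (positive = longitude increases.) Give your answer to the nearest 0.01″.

At latitude -53.6600°, cos φ = 0.592576.
1″ of longitude at this latitude = 30.90 × cos φ = 18.3106 m, so Δλ = -271.0 / 18.3106 = -14.800″.

Δλ = -14.80″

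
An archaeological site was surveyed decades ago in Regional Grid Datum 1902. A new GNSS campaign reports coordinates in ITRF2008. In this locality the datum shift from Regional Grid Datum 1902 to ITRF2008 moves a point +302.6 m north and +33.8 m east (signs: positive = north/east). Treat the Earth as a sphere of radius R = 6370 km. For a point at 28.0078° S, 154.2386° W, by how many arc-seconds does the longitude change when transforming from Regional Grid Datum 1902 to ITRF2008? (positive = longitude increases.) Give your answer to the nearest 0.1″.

Δλ = 1.2″

At latitude -28.0078°, cos φ = 0.882884.
One radian of longitude at latitude φ spans R cos φ, so Δλ = ΔE / (R cos φ) = 33.8 / (6370000 × 0.882884) = 6.0100e-06 rad = 1.240″.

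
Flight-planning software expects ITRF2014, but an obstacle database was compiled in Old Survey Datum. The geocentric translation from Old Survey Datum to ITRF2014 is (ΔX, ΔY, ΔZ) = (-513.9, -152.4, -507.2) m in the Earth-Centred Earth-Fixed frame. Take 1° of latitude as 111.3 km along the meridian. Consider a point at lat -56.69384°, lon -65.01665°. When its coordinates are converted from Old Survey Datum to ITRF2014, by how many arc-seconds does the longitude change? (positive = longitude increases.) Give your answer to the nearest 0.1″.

sin φ = -0.835748, cos φ = 0.549113, sin λ = -0.906431, cos λ = 0.422355.
East component: ΔE = −sin λ·ΔX + cos λ·ΔY = −(-0.906431)(-513.9) + (0.422355)(-152.4) = -530.18 m.
1° of latitude spans 111300 m; at latitude φ, 1° of longitude spans that × cos φ = 61116.2 m, so Δλ = -530.18 / 61116.2 × 3600 = -31.230″.

Δλ = -31.2″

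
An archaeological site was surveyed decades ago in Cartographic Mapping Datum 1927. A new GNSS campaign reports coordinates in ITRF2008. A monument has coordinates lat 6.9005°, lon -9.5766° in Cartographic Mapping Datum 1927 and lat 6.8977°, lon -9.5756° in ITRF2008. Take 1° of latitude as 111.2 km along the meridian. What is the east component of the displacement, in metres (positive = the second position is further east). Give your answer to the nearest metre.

ΔE = 110 m

Δφ = 6.8977° − 6.9005° = -0.0028°; Δλ = -9.5756° − -9.5766° = +0.0010°.
ΔN = Δφ × 111200 = -311.4 m; ΔE = Δλ × 111200 × cos(6.9005°) = +0.0010 × 111200 × 0.992756 = 110.4 m.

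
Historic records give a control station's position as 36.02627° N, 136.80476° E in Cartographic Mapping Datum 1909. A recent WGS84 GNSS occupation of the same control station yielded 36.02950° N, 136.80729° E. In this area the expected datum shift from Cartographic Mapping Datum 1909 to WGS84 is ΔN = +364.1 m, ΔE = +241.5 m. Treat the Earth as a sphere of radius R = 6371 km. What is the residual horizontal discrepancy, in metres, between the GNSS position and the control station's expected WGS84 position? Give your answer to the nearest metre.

15 m

Observed coordinate differences: Δφ = +0.00323°, Δλ = +0.00253°.
Converting to metres (1° lat = 111195 m, cos φ = 0.808747): observed ΔN = 359.2 m, observed ΔE = 227.5 m.
Subtracting the expected shift leaves a residual of 359.2 − (364.1) = -4.9 m north and 227.5 − (241.5) = -14.0 m east.
Residual distance = √((-4.9)² + (-14.0)²) = 14.8 m.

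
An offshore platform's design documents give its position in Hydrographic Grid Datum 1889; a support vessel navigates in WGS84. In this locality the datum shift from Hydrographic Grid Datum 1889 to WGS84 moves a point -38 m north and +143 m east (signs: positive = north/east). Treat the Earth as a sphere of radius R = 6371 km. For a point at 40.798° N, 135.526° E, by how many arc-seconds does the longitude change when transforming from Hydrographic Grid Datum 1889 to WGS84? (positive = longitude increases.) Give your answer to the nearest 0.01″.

At latitude 40.798°, cos φ = 0.757018.
One radian of longitude at latitude φ spans R cos φ, so Δλ = ΔE / (R cos φ) = 143.0 / (6371000 × 0.757018) = 2.9650e-05 rad = 6.116″.

Δλ = 6.12″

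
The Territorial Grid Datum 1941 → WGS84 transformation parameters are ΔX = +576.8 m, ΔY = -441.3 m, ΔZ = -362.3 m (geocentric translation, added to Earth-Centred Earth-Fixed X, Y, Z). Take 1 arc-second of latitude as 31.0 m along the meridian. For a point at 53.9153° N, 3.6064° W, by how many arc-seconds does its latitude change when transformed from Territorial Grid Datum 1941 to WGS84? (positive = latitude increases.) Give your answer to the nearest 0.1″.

sin φ = 0.808147, cos φ = 0.588981, sin λ = -0.062902, cos λ = 0.998020.
North component: ΔN = −sin φ cos λ·ΔX − sin φ sin λ·ΔY + cos φ·ΔZ = −(0.808147)(0.998020)(576.8) − (0.808147)(-0.062902)(-441.3) + (0.588981)(-362.3) = -701.04 m.
1° of latitude spans 3600 × 31.00 = 111600 m, so Δφ = -701.04 / 111600 × 3600 = -22.614″.

Δφ = -22.6″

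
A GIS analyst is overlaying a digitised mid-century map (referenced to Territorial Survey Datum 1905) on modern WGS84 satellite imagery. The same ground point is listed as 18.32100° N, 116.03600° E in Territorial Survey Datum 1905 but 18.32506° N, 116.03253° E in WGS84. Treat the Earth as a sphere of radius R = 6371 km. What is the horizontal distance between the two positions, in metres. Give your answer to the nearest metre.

Δφ = 18.32506° − 18.32100° = +0.00406°; Δλ = 116.03253° − 116.03600° = -0.00347°.
1° along a meridian = πR/180 = 111195 m.
ΔN = Δφ × 111195 = 451.5 m; ΔE = Δλ × 111195 × cos(18.32100°) = -0.00347 × 111195 × 0.949310 = -366.3 m.
Distance = √(ΔE² + ΔN²) = √((-366.3)² + 451.5²) = 581.4 m.

581 m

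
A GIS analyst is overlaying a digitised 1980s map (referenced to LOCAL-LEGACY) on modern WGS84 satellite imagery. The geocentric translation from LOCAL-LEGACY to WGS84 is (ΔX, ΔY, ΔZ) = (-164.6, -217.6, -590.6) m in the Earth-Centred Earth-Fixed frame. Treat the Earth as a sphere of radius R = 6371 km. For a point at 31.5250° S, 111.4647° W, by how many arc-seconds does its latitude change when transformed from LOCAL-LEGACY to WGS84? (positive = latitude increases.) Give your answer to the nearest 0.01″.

sin φ = -0.522871, cos φ = 0.852412, sin λ = -0.930643, cos λ = -0.365928.
North component: ΔN = −sin φ cos λ·ΔX − sin φ sin λ·ΔY + cos φ·ΔZ = −(-0.522871)(-0.365928)(-164.6) − (-0.522871)(-0.930643)(-217.6) + (0.852412)(-590.6) = -366.06 m.
1° of latitude spans πR/180 = 111195 m, so Δφ = -366.06 / 111195 × 3600 = -11.851″.

Δφ = -11.85″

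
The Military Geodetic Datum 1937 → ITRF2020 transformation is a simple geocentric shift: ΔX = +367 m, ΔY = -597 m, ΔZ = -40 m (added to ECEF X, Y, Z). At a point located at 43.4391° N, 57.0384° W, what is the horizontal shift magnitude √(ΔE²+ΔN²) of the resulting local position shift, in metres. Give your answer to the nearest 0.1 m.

At φ = 43.4391°, λ = -57.0384°: sin φ = 0.687583, cos φ = 0.726106, sin λ = -0.839035, cos λ = 0.544077.
ΔE = −sin λ·ΔX + cos λ·ΔY = −(-0.839035)·(367) + (0.544077)·(-597) = -16.89 m.
ΔN = −sin φ cos λ·ΔX − sin φ sin λ·ΔY + cos φ·ΔZ = −(0.687583)(0.544077)(367) − (0.687583)(-0.839035)(-597) + (0.726106)(-40) = -510.75 m.
Horizontal magnitude = √(ΔE² + ΔN²) = √((-16.89)² + (-510.75)²) = 511.03 m.

511.0 m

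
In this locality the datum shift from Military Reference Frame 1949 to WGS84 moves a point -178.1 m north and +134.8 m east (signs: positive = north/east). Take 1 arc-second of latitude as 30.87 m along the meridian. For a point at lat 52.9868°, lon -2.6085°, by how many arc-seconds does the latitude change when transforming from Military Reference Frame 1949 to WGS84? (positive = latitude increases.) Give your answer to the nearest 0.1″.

Δφ = -5.8″

1″ of latitude = 30.87 m, so Δφ = -178.1 / 30.87 = -5.769″.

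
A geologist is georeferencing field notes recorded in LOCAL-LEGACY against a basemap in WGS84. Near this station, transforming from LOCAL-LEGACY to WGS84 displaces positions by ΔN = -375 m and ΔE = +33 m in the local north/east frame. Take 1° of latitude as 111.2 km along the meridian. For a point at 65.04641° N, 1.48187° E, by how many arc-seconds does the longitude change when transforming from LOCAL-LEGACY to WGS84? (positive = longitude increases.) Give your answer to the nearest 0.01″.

At latitude 65.04641°, cos φ = 0.421884.
1° of longitude at this latitude = 111.2 × cos φ = 46.91 km, so Δλ = 33.0 / 46913.5 = 0.0007034° = 2.532″.

Δλ = 2.53″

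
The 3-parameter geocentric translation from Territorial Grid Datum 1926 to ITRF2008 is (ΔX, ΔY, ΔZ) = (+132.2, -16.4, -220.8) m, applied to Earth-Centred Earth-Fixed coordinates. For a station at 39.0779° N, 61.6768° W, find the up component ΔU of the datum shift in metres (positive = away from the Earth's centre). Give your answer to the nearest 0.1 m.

At φ = 39.0779°, λ = -61.6768°: sin φ = 0.630376, cos φ = 0.776290, sin λ = -0.880285, cos λ = 0.474445.
ΔU = cos φ cos λ·ΔX + cos φ sin λ·ΔY + sin φ·ΔZ = (0.776290)(0.474445)(132.2) + (0.776290)(-0.880285)(-16.4) + (0.630376)(-220.8) = -79.29 m.

ΔU = -79.3 m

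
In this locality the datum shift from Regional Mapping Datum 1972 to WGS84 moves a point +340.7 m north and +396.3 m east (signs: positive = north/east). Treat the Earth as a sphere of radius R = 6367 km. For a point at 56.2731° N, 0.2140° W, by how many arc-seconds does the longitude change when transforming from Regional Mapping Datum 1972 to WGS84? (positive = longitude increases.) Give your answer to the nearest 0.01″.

At latitude 56.2731°, cos φ = 0.555235.
One radian of longitude at latitude φ spans R cos φ, so Δλ = ΔE / (R cos φ) = 396.3 / (6367000 × 0.555235) = 1.1210e-04 rad = 23.123″.

Δλ = 23.12″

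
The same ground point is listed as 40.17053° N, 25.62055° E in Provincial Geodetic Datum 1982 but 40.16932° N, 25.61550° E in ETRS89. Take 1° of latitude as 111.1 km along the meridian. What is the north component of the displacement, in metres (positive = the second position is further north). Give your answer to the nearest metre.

Δφ = 40.16932° − 40.17053° = -0.00121°; Δλ = 25.61550° − 25.62055° = -0.00505°.
ΔN = Δφ × 111100 = -134.4 m; ΔE = Δλ × 111100 × cos(40.17053°) = -0.00505 × 111100 × 0.764128 = -428.7 m.

ΔN = -134 m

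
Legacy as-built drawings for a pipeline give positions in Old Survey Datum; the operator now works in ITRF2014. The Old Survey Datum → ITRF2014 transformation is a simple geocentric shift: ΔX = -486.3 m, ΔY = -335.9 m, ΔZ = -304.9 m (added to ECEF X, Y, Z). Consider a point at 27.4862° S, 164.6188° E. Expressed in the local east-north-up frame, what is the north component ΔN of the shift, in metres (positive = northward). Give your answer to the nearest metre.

At φ = -27.4862°, λ = 164.6188°: sin φ = -0.461535, cos φ = 0.887122, sin λ = 0.265240, cos λ = -0.964182.
ΔN = −sin φ cos λ·ΔX − sin φ sin λ·ΔY + cos φ·ΔZ = −(-0.461535)(-0.964182)(-486.3) − (-0.461535)(0.265240)(-335.9) + (0.887122)(-304.9) = -95.20 m.

ΔN = -95 m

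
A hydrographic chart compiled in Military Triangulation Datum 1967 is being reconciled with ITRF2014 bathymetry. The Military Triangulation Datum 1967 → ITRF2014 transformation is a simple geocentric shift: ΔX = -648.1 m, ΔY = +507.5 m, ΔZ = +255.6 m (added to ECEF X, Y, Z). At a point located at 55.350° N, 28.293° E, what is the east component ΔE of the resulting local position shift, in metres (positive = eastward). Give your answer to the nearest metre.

ΔE = 754 m

The local east axis at (φ, λ) is (−sin λ, cos λ, 0), so ΔE = −sin(28.293°)·(-648.1) + cos(28.293°)·507.5 = 754.06 m.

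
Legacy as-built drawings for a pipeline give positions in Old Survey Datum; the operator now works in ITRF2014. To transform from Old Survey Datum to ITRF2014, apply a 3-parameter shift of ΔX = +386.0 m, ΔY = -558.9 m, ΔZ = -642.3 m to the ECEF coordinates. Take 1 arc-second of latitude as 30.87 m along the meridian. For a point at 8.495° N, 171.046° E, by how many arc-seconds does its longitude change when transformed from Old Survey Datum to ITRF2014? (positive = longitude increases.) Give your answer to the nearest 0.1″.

sin φ = 0.147723, cos φ = 0.989029, sin λ = 0.155641, cos λ = -0.987814.
East component: ΔE = −sin λ·ΔX + cos λ·ΔY = −(0.155641)(386.0) + (-0.987814)(-558.9) = 492.01 m.
1° of latitude spans 3600 × 30.87 = 111132 m; at latitude φ, 1° of longitude spans that × cos φ = 109912.7 m, so Δλ = 492.01 / 109912.7 × 3600 = 16.115″.

Δλ = 16.1″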